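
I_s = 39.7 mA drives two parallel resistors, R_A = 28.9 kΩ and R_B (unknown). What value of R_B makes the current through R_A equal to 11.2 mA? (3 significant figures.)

R_B ≈ 11.4 kΩ

The fraction through R_A equals R_B/(R_A+R_B).
With f = 0.2821, R_B = R_A · f/(1−f) = 28.9 × 0.3930 = 11.36 kΩ.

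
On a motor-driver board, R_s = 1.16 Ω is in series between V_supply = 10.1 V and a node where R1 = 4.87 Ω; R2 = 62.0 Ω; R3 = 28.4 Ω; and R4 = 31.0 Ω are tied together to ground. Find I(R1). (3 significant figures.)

I ≈ 1.55 A

Parallel bank: R_p = 1/(1/4.87 + 1/62.0 + 1/28.4 + 1/31.0) = 3.461 Ω.
Node voltage V_A = V_supply · R_p/(R_s + R_p) = 10.1 × 0.7490 = 7.565 V.
I(R1) = V_A / R1 = 7.565/4.87 = 1.553 A.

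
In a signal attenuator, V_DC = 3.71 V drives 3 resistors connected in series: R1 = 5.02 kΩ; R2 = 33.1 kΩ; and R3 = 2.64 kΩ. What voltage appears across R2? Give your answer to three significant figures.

V ≈ 3.01 V

ΣR = 5.02 + 33.1 + 2.64 = 40.76 kΩ.
Voltage divider: V = V_DC · (33.10 / 40.76) = 3.71 × 0.8121 = 3.013 V.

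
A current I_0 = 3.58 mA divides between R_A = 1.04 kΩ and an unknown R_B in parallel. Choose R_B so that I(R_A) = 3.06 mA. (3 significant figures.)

In a two-way split, I_A/I_0 = R_B/(R_A + R_B).
3.06/3.58 = R_B/(R_A + R_B) → R_B = R_A · (0.8547)/(1 − 0.8547) = 1.04 × 5.885 = 6.120 kΩ.

R_B ≈ 6.12 kΩ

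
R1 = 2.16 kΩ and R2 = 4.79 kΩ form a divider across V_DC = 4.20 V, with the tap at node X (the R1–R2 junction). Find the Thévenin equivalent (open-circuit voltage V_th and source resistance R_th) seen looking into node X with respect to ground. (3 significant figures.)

V_th ≈ 2.89 V, R_th ≈ 1.49 kΩ

With X open, the divider is unloaded: V_th = 4.20 × 4.79/6.950 = 2.895 V.
With V_DC suppressed (replaced by a short), R_th = R1 ‖ R2 = (2.160 × 4.79)/(2.160 + 4.79) = 1.489 kΩ.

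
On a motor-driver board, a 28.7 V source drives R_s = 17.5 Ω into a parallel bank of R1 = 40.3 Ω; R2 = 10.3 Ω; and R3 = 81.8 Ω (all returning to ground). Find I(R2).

I ≈ 0.832 A

Combine the parallel branches: R_p = (1/40.3 + 1/10.3 + 1/81.8)⁻¹ = 7.456 Ω.
Node voltage V_A = V_supply · R_p/(R_s + R_p) = 28.7 × 0.2988 = 8.574 V.
Branch current I = V_A/R2 = 8.574/10.3 = 0.8325 A.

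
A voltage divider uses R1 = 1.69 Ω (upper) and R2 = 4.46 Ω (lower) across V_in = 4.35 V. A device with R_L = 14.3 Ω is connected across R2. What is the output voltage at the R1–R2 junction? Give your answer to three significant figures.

V_out ≈ 2.91 V

R2 ‖ R_L = (4.46 × 14.3)/(4.46 + 14.3) = 3.400 Ω.
Then V_out = V_in · R2'/(R1 + R2') = 4.35 × 3.400/5.090 = 2.906 V.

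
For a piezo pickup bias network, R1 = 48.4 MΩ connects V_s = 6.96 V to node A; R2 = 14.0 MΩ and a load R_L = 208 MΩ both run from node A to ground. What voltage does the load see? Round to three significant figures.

V_out ≈ 1.48 V

First combine the lower leg with the load: R2 ‖ R_L = 13.12 MΩ.
Then V_out = V_s · R2'/(R1 + R2') = 6.96 × 13.12/61.52 = 1.484 V.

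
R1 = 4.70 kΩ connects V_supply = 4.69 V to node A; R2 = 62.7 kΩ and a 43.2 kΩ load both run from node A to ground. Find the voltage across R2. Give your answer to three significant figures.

V_out ≈ 3.96 V

First combine the lower leg with the load: R2 ‖ R_L = 25.58 kΩ.
Now apply the divider: V_out = 4.69 × 0.8448 = 3.962 V.
(Unloaded it would be 4.36 V; the load pulls it down.)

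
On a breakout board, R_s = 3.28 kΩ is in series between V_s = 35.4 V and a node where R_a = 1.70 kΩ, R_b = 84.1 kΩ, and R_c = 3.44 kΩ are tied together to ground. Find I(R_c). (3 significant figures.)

Equivalent of the parallel group: R_p = 1.123 kΩ.
V_A by voltage divider: V_A = 35.4 × 1.123/(3.28 + 1.123) = 9.026 V.
Branch current I = V_A/R_c = 9.026/3.44 = 2.624 mA.
(Check via current divider: I_total = 8.041 mA; share G_k/ΣG = 0.3263 → same result.)

I ≈ 2.62 mA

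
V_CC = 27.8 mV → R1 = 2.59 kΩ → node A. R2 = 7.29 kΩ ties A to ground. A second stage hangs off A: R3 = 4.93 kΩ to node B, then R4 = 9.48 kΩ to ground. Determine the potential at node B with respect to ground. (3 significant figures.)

Looking into the second stage from A: R3 + R4 = 14.41 kΩ appears in parallel with R2.
Effective lower resistance at A: R2 ‖ 14.41 = 4.841 kΩ.
First divider: V_A = V_CC · 4.841/(2.59 + 4.841) = 18.11 mV.
Stage 2 is unloaded, so V_B = V_A · R4/(R3+R4) = 18.11 × 9.48/14.41 = 11.91 mV.

V_B ≈ 11.9 mV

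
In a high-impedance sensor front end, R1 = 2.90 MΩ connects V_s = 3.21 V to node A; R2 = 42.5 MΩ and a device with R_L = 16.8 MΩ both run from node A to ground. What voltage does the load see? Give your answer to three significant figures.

V_out ≈ 2.59 V

First combine the lower leg with the load: R2 ‖ R_L = 12.04 MΩ.
Voltage divider with the loaded lower leg: V_out = 3.21 × 12.04/(2.90 + 12.04) = 3.21 × 0.8059 = 2.587 V.
(Unloaded it would be 3.00 V; the load pulls it down.)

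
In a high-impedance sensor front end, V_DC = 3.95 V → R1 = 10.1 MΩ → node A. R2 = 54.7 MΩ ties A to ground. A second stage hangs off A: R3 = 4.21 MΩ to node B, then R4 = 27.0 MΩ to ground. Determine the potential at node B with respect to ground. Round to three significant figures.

V_B ≈ 2.27 V

Node A sees R2 in parallel with the series input of stage 2, R3 + R4 = 31.21 MΩ.
R2 ‖ (R3+R4) = 19.87 MΩ.
First divider: V_A = V_DC · 19.87/(10.1 + 19.87) = 2.619 V.
Stage 2 is unloaded, so V_B = V_A · R4/(R3+R4) = 2.619 × 27.0/31.21 = 2.266 V.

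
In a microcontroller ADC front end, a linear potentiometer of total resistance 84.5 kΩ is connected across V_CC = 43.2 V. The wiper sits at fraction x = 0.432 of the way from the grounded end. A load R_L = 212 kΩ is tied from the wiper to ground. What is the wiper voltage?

V_out ≈ 17.0 V

Lower segment x·R_p = 36.50 kΩ; upper segment (1−x)·R_p = 48.00 kΩ.
Lower segment in parallel with the load: 36.50 ‖ 212 = 31.14 kΩ.
V_out = 43.2 × 31.14/(48.00 + 31.14) = 17.00 V.
(Unloaded: V_out = x·V_CC = 18.7 V.)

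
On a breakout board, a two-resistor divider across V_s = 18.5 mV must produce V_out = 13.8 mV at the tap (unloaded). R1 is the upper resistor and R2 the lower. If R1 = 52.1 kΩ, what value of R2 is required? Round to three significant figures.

Required fraction k = V_out/V_s = 0.7459.
So R2 = R1 · V_out/(V_s − V_out) = 52.1 × 13.8/(18.5 − 13.8) = 52.1 × 2.936 = 153.0 kΩ.

R2 ≈ 153 kΩ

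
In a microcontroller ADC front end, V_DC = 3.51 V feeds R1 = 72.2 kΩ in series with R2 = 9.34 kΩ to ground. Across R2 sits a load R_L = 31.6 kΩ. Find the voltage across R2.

First combine the lower leg with the load: R2 ‖ R_L = 7.209 kΩ.
Now apply the divider: V_out = 3.51 × 0.09079 = 0.3187 V.
(Unloaded it would be 0.402 V; the load pulls it down.)

V_out ≈ 0.319 V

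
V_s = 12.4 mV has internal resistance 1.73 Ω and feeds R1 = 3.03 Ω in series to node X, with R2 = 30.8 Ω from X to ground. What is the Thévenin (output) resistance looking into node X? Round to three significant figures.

R_th ≈ 4.12 Ω

R1' = 1.73 + 3.03 = 4.760 Ω (source resistance + R1).
Looking into X with the source shorted: R_th = R1'·R2/(R1'+R2) = 4.760 × 30.8/35.56 = 4.123 Ω.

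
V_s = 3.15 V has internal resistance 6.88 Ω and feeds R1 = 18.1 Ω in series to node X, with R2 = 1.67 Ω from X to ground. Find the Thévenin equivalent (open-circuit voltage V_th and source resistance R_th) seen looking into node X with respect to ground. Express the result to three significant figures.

V_th ≈ 0.197 V, R_th ≈ 1.57 Ω

R1' = 6.88 + 18.1 = 24.98 Ω (source resistance + R1).
With X open, the divider is unloaded: V_th = 3.15 × 1.67/26.65 = 0.1974 V.
With V_s suppressed (replaced by a short), R_th = R1' ‖ R2 = (24.98 × 1.67)/(24.98 + 1.67) = 1.565 Ω.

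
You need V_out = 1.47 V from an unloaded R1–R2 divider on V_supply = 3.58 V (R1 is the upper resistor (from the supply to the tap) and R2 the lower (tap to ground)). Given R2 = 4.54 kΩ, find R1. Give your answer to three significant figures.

Required fraction k = V_out/V_supply = 0.4106.
R1 = R2·(1/k − 1) = 4.54 × 1.435 = 6.517 kΩ.

R1 ≈ 6.52 kΩ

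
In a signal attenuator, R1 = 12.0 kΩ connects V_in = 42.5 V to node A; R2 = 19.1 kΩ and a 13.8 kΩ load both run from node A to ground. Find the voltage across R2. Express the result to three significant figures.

The load sits in parallel with R2, giving an effective lower resistance R2' = R2·R_L/(R2+R_L) = 8.012 kΩ.
Then V_out = V_in · R2'/(R1 + R2') = 42.5 × 8.012/20.01 = 17.01 V.

V_out ≈ 17.0 V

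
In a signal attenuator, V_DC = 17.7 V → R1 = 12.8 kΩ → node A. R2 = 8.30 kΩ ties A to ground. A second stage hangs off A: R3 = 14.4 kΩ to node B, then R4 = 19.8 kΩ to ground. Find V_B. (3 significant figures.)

V_B ≈ 3.51 V

Node A sees R2 in parallel with the series input of stage 2, R3 + R4 = 34.20 kΩ.
Effective lower resistance at A: R2 ‖ 34.20 = 6.679 kΩ.
So V_A = 17.7 × 0.3429 = 6.069 V.
V_B = V_A × 0.5789 = 3.514 V.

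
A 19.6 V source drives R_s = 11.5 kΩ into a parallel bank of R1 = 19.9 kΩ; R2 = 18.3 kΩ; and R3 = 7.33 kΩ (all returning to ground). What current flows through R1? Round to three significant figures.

Combine the parallel branches: R_p = (1/19.9 + 1/18.3 + 1/7.33)⁻¹ = 4.144 kΩ.
Node voltage V_A = V_DC · R_p/(R_s + R_p) = 19.6 × 0.2649 = 5.192 V.
I(R1) = V_A / R1 = 5.192/19.9 = 0.2609 mA.

I ≈ 0.261 mA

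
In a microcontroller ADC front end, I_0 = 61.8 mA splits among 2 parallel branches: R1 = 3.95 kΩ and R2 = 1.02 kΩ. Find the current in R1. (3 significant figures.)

Two-branch current divider: I_k = I_0 · R_other/(R_1 + R_2).
I(R1) = 61.8 × 1.02/(3.95 + 1.02) = 61.8 × 0.2052 = 12.68 mA.

I ≈ 12.7 mA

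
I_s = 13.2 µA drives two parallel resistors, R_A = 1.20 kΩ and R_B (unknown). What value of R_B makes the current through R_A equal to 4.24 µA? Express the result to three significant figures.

R_B ≈ 0.568 kΩ

Two-branch current divider: I_A = I_s · R_B/(R_A + R_B).
4.24/13.2 = R_B/(R_A + R_B) → R_B = R_A · (0.3212)/(1 − 0.3212) = 1.20 × 0.4732 = 0.5679 kΩ.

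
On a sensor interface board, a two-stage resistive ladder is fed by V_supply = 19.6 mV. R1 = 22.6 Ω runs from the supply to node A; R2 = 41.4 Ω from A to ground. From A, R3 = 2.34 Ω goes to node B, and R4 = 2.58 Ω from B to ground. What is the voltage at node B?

V_B ≈ 1.67 mV

Looking into the second stage from A: R3 + R4 = 4.920 Ω appears in parallel with R2.
Effective lower resistance at A: R2 ‖ 4.920 = 4.397 Ω.
So V_A = 19.6 × 0.1629 = 3.192 mV.
Then the unloaded second divider: V_B = V_A × R4/(R3+R4) = 3.192 × 0.5244 = 1.674 mV.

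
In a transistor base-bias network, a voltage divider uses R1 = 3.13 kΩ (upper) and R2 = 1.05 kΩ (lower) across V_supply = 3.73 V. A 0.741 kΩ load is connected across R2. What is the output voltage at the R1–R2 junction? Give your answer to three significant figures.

V_out ≈ 0.455 V

The load sits in parallel with R2, giving an effective lower resistance R2' = R2·R_L/(R2+R_L) = 0.4344 kΩ.
Then V_out = V_supply · R2'/(R1 + R2') = 3.73 × 0.4344/3.564 = 0.4546 V.
(Unloaded it would be 0.937 V; the load pulls it down.)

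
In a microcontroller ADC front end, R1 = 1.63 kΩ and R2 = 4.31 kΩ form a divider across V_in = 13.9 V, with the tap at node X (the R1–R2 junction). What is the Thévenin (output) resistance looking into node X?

Looking into X with the source shorted: R_th = R1·R2/(R1+R2) = 1.630 × 4.31/5.940 = 1.183 kΩ.

R_th ≈ 1.18 kΩ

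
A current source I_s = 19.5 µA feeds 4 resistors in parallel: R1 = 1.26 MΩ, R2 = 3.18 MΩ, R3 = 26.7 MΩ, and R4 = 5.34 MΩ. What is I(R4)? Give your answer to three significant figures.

I ≈ 2.74 µA

Total conductance ΣG = 1/1.26 + 1/3.18 + 1/26.7 + 1/5.34 = 1.333 (units of 1/MΩ).
R4 takes the fraction G_k/ΣG = 0.1873/1.333 = 0.1405, so I = 19.5 × 0.1405 = 2.740 µA.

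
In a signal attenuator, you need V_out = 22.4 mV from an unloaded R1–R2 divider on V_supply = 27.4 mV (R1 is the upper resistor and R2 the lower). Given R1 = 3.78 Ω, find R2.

V_out/V_supply = R2/(R1+R2) = 0.8175.
So R2 = R1 · V_out/(V_supply − V_out) = 3.78 × 22.4/(27.4 − 22.4) = 3.78 × 4.480 = 16.93 Ω.

R2 ≈ 16.9 Ω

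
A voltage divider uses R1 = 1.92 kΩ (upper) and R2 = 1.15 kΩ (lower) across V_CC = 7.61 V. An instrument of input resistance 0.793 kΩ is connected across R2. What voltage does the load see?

V_out ≈ 1.49 V

R2 ‖ R_L = (1.15 × 0.793)/(1.15 + 0.793) = 0.4694 kΩ.
Voltage divider with the loaded lower leg: V_out = 7.61 × 0.4694/(1.92 + 0.4694) = 7.61 × 0.1964 = 1.495 V.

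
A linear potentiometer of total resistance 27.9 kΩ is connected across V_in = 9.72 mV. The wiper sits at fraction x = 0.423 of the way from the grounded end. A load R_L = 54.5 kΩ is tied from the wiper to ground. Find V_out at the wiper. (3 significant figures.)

Split the track: R_lower = x·R_p = 11.80 kΩ, R_upper = (1−x)·R_p = 16.10 kΩ.
R_L loads the lower segment: effective lower R = 9.701 kΩ.
Loaded-divider output: V_out = 9.72 × 0.3760 = 3.655 mV.
(Unloaded: V_out = x·V_in = 4.11 mV.)

V_out ≈ 3.65 mV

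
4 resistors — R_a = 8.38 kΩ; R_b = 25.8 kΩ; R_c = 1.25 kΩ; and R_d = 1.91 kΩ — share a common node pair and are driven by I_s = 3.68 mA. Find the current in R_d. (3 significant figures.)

I ≈ 1.30 mA

Conductances: ΣG = 1/8.38 + 1/25.8 + 1/1.25 + 1/1.91 = 1.482 (1/kΩ).
Current divider: I(R_d) = I_s · G_k/ΣG = 3.68 × (0.5236/1.482) = 3.68 × 0.3534 = 1.300 mA.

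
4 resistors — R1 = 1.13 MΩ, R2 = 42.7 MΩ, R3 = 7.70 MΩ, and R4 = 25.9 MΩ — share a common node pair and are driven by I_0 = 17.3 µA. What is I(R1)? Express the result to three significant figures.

Total conductance ΣG = 1/1.13 + 1/42.7 + 1/7.70 + 1/25.9 = 1.077 (units of 1/MΩ).
Current divider: I(R1) = I_0 · G_k/ΣG = 17.3 × (0.8850/1.077) = 17.3 × 0.8218 = 14.22 µA.

I ≈ 14.2 µA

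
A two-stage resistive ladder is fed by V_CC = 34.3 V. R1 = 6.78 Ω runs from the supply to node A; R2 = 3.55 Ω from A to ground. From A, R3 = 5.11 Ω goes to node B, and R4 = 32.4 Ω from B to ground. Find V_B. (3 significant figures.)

V_B ≈ 9.59 V

The second stage (R3 + R4 = 37.51 Ω) loads node A in parallel with R2.
Effective lower resistance at A: R2 ‖ 37.51 = 3.243 Ω.
So V_A = 34.3 × 0.3236 = 11.10 V.
Stage 2 is unloaded, so V_B = V_A · R4/(R3+R4) = 11.10 × 32.4/37.51 = 9.586 V.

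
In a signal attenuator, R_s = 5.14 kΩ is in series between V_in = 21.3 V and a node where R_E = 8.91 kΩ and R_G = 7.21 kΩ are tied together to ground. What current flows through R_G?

I ≈ 1.29 mA

Equivalent of the parallel group: R_p = 3.985 kΩ.
V_A = 21.3 × 3.985/9.125 = 9.302 V.
Branch current I = V_A/R_G = 9.302/7.21 = 1.290 mA.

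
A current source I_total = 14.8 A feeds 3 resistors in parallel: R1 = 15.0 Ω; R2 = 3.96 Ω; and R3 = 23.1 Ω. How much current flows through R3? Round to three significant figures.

I ≈ 1.77 A

Total conductance ΣG = 1/15.0 + 1/3.96 + 1/23.1 = 0.3625 (units of 1/Ω).
R3 takes the fraction G_k/ΣG = 0.04329/0.3625 = 0.1194, so I = 14.8 × 0.1194 = 1.768 A.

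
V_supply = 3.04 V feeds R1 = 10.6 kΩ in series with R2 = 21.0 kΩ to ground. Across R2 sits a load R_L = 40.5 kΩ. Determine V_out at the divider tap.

R2 ‖ R_L = (21.0 × 40.5)/(21.0 + 40.5) = 13.83 kΩ.
Now apply the divider: V_out = 3.04 × 0.5661 = 1.721 V.

V_out ≈ 1.72 V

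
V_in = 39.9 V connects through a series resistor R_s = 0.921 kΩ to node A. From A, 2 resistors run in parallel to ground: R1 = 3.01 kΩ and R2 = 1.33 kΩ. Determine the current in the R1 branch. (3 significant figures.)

I ≈ 6.63 mA

Equivalent of the parallel group: R_p = 0.9224 kΩ.
V_A = 39.9 × 0.9224/1.843 = 19.97 V.
I(R1) = V_A / R1 = 19.97/3.01 = 6.633 mA.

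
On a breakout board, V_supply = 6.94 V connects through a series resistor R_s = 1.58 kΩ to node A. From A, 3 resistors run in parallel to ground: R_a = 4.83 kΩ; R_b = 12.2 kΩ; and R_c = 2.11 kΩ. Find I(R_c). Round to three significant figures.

Parallel bank: R_p = 1/(1/4.83 + 1/12.2 + 1/2.11) = 1.311 kΩ.
Node voltage V_A = V_supply · R_p/(R_s + R_p) = 6.94 × 0.4534 = 3.147 V.
I(R_c) = V_A / R_c = 3.147/2.11 = 1.491 mA.
(Equivalently: I_total = 2.401 mA, then current-divider fraction G_k/ΣG = 0.6212.)

I ≈ 1.49 mA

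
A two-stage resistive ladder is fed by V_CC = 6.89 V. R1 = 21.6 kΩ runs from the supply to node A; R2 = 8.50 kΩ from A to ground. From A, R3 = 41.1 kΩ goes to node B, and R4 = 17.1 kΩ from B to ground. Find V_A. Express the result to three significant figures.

Looking into the second stage from A: R3 + R4 = 58.20 kΩ appears in parallel with R2.
R2 ‖ (R3+R4) = 7.417 kΩ.
First divider: V_A = V_CC · 7.417/(21.6 + 7.417) = 1.761 V.

V_A ≈ 1.76 V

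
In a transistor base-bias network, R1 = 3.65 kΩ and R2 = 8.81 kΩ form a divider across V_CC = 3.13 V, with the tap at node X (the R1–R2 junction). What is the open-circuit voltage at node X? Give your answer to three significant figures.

V_th ≈ 2.21 V

V_th is the unloaded tap voltage: V_CC · R2/(R1+R2) = 3.13 × 0.7071 = 2.213 V.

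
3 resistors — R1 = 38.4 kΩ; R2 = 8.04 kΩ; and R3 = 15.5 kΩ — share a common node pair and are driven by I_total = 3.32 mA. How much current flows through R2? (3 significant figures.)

Total conductance ΣG = 1/38.4 + 1/8.04 + 1/15.5 = 0.2149 (units of 1/kΩ).
By the current-divider rule, I = I_total · G_k/ΣG = 3.32 × 0.5787 = 1.921 mA.

I ≈ 1.92 mA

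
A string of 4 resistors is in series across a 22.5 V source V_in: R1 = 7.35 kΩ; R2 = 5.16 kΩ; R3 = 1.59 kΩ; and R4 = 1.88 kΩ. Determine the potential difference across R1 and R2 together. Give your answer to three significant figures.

ΣR = 7.35 + 5.16 + 1.59 + 1.88 = 15.98 kΩ.
R_{R1..R2} = 7.35 + 5.16 = 12.51 kΩ.
V = V_in · R/ΣR = 22.5 × 0.7829 = 17.61 V.

V ≈ 17.6 V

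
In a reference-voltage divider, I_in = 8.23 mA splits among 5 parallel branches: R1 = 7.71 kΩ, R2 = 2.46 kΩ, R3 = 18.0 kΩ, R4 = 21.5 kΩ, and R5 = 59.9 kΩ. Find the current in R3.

I ≈ 0.698 mA

ΣG = 1/7.71 + 1/2.46 + 1/18.0 + 1/21.5 + 1/59.9 = 0.6550.
R3 takes the fraction G_k/ΣG = 0.05556/0.6550 = 0.08482, so I = 8.23 × 0.08482 = 0.6981 mA.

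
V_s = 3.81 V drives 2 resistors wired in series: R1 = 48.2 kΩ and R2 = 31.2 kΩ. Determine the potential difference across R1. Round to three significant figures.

ΣR = 48.2 + 31.2 = 79.40 kΩ.
By the voltage-divider rule, V = 3.81 × 48.20/79.40 = 2.313 V.

V ≈ 2.31 V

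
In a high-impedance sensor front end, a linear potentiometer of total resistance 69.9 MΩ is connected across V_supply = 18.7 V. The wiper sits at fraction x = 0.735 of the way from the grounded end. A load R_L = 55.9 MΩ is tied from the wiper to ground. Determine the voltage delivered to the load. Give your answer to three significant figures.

Split the track: R_lower = x·R_p = 51.38 MΩ, R_upper = (1−x)·R_p = 18.52 MΩ.
(x·R_p) ‖ R_L = 26.77 MΩ.
V_out = 18.7 × 26.77/(18.52 + 26.77) = 11.05 V.
(Unloaded: V_out = x·V_supply = 13.7 V.)

V_out ≈ 11.1 V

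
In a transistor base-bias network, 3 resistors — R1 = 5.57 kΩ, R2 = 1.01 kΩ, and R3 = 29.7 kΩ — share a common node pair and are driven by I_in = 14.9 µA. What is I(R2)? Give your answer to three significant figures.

Conductances: ΣG = 1/5.57 + 1/1.01 + 1/29.7 = 1.203 (1/kΩ).
By the current-divider rule, I = I_in · G_k/ΣG = 14.9 × 0.8228 = 12.26 µA.

I ≈ 12.3 µA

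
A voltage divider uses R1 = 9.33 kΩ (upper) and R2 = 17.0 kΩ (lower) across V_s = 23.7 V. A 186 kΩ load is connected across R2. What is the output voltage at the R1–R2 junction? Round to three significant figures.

V_out ≈ 14.8 V

First combine the lower leg with the load: R2 ‖ R_L = 15.58 kΩ.
Now apply the divider: V_out = 23.7 × 0.6254 = 14.82 V.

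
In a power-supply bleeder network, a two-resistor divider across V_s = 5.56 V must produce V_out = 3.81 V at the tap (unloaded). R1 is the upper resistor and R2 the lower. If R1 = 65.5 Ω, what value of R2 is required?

Required fraction k = V_out/V_s = 0.6853.
Rearranging, R2 = R1·k/(1−k) = 65.5 × 2.177 = 142.6 Ω.

R2 ≈ 143 Ω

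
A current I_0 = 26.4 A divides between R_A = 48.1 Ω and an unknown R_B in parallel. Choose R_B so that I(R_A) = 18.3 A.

R_B ≈ 109 Ω

Two-branch current divider: I_A = I_0 · R_B/(R_A + R_B).
With f = 0.6932, R_B = R_A · f/(1−f) = 48.1 × 2.259 = 108.7 Ω.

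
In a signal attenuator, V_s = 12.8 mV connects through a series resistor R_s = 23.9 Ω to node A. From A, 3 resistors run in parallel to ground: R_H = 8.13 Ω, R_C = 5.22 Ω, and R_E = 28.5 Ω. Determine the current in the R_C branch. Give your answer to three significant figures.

I ≈ 0.262 mA

Equivalent of the parallel group: R_p = 2.860 Ω.
Node voltage V_A = V_s · R_p/(R_s + R_p) = 12.8 × 0.1069 = 1.368 mV.
Branch current I = V_A/R_C = 1.368/5.22 = 0.2621 mA.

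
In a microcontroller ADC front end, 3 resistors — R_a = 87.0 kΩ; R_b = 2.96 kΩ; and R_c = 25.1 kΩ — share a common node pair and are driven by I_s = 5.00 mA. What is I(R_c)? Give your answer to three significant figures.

Conductances: ΣG = 1/87.0 + 1/2.96 + 1/25.1 = 0.3892 (1/kΩ).
By the current-divider rule, I = I_s · G_k/ΣG = 5.00 × 0.1024 = 0.5119 mA.

I ≈ 0.512 mA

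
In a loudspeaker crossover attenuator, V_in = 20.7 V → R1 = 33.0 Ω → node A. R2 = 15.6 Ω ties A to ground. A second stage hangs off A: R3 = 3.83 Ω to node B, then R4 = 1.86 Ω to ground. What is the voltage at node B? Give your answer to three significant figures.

Node A sees R2 in parallel with the series input of stage 2, R3 + R4 = 5.690 Ω.
R2 ‖ (R3+R4) = 4.169 Ω.
V_A = 20.7 × 4.169/(33.0 + 4.169) = 2.322 V.
V_B = V_A × 0.3269 = 0.7590 V.

V_B ≈ 0.759 V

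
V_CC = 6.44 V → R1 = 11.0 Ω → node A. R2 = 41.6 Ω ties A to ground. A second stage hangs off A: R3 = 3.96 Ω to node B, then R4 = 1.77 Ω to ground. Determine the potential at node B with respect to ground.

The second stage (R3 + R4 = 5.730 Ω) loads node A in parallel with R2.
Effective lower resistance at A: R2 ‖ 5.730 = 5.036 Ω.
First divider: V_A = V_CC · 5.036/(11.0 + 5.036) = 2.023 V.
Then the unloaded second divider: V_B = V_A × R4/(R3+R4) = 2.023 × 0.3089 = 0.6248 V.

V_B ≈ 0.625 V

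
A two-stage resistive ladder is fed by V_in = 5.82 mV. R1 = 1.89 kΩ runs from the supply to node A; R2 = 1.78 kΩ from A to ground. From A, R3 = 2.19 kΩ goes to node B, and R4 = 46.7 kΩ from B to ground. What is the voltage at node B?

Looking into the second stage from A: R3 + R4 = 48.89 kΩ appears in parallel with R2.
Effective lower resistance at A: R2 ‖ 48.89 = 1.717 kΩ.
First divider: V_A = V_in · 1.717/(1.89 + 1.717) = 2.771 mV.
Then the unloaded second divider: V_B = V_A × R4/(R3+R4) = 2.771 × 0.9552 = 2.647 mV.

V_B ≈ 2.65 mV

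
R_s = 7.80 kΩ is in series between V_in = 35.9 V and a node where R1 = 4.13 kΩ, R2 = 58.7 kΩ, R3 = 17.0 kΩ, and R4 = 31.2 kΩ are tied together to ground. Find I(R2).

I ≈ 0.164 mA

Parallel bank: R_p = 1/(1/4.13 + 1/58.7 + 1/17.0 + 1/31.2) = 2.857 kΩ.
V_A by voltage divider: V_A = 35.9 × 2.857/(7.80 + 2.857) = 9.624 V.
I(R2) = V_A / R2 = 9.624/58.7 = 0.1639 mA.
(Check via current divider: I_total = 3.369 mA; share G_k/ΣG = 0.04867 → same result.)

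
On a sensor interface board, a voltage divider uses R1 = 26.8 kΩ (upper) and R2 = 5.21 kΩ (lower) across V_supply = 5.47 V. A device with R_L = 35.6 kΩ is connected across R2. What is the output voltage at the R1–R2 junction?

V_out ≈ 0.793 V

The load sits in parallel with R2, giving an effective lower resistance R2' = R2·R_L/(R2+R_L) = 4.545 kΩ.
Voltage divider with the loaded lower leg: V_out = 5.47 × 4.545/(26.8 + 4.545) = 5.47 × 0.1450 = 0.7931 V.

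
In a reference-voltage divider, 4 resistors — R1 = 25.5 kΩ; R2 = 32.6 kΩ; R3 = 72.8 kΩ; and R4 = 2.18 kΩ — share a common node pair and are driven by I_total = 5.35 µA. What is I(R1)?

ΣG = 1/25.5 + 1/32.6 + 1/72.8 + 1/2.18 = 0.5423.
Current divider: I(R1) = I_total · G_k/ΣG = 5.35 × (0.03922/0.5423) = 5.35 × 0.07231 = 0.3868 µA.

I ≈ 0.387 µA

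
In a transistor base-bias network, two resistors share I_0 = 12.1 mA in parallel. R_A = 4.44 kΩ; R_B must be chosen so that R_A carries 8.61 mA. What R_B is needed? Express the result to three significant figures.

Two-branch current divider: I_A = I_0 · R_B/(R_A + R_B).
8.61/12.1 = R_B/(R_A + R_B) → R_B = R_A · (0.7116)/(1 − 0.7116) = 4.44 × 2.467 = 10.95 kΩ.

R_B ≈ 11.0 kΩ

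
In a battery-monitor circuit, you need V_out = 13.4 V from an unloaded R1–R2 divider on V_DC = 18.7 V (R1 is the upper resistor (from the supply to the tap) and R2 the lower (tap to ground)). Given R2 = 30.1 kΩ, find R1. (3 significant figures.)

R1 ≈ 11.9 kΩ

V_out/V_DC = R2/(R1+R2) = 0.7166.
Rearranging, R1 = R2·(1−k)/k = 30.1 × 0.3955 = 11.91 kΩ.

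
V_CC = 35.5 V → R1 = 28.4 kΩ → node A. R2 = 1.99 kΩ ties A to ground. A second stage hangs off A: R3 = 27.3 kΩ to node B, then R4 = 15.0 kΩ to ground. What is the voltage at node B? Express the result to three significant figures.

The second stage (R3 + R4 = 42.30 kΩ) loads node A in parallel with R2.
Effective lower resistance at A: R2 ‖ 42.30 = 1.901 kΩ.
V_A = 35.5 × 1.901/(28.4 + 1.901) = 2.227 V.
V_B = V_A × 0.3546 = 0.7896 V.

V_B ≈ 0.790 V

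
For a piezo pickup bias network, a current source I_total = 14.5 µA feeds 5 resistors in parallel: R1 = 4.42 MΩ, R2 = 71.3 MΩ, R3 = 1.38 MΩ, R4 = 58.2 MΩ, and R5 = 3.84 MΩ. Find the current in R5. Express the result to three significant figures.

ΣG = 1/4.42 + 1/71.3 + 1/1.38 + 1/58.2 + 1/3.84 = 1.243.
Current divider: I(R5) = I_total · G_k/ΣG = 14.5 × (0.2604/1.243) = 14.5 × 0.2096 = 3.039 µA.

I ≈ 3.04 µA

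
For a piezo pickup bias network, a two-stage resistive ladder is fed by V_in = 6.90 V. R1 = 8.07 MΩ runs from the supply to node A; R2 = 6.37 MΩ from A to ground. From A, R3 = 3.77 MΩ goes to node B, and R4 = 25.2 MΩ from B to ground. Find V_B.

Node A sees R2 in parallel with the series input of stage 2, R3 + R4 = 28.97 MΩ.
R2 ‖ (R3+R4) = 5.222 MΩ.
V_A = 6.90 × 5.222/(8.07 + 5.222) = 2.711 V.
Then the unloaded second divider: V_B = V_A × R4/(R3+R4) = 2.711 × 0.8699 = 2.358 V.

V_B ≈ 2.36 V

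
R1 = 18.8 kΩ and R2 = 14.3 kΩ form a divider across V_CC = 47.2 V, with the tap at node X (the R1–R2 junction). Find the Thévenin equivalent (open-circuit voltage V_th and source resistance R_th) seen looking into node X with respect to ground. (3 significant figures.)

V_th ≈ 20.4 V, R_th ≈ 8.12 kΩ

V_th is the unloaded tap voltage: V_CC · R2/(R1+R2) = 47.2 × 0.4320 = 20.39 V.
Looking into X with the source shorted: R_th = R1·R2/(R1+R2) = 18.80 × 14.3/33.10 = 8.122 kΩ.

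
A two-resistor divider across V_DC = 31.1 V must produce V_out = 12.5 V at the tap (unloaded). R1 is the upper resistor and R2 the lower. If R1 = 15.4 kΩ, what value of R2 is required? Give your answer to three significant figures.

R2 ≈ 10.3 kΩ

V_out/V_DC = R2/(R1+R2) = 0.4019.
Rearranging, R2 = R1·k/(1−k) = 15.4 × 0.6720 = 10.35 kΩ.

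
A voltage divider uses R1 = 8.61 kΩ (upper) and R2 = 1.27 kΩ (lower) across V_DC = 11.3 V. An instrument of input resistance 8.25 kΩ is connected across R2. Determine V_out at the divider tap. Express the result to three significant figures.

V_out ≈ 1.28 V

R2 ‖ R_L = (1.27 × 8.25)/(1.27 + 8.25) = 1.101 kΩ.
Voltage divider with the loaded lower leg: V_out = 11.3 × 1.101/(8.61 + 1.101) = 11.3 × 0.1133 = 1.281 V.
(Unloaded it would be 1.45 V; the load pulls it down.)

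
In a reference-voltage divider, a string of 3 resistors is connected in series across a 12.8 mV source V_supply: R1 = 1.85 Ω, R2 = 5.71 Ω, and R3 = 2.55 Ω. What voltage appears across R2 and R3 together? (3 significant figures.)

ΣR = 1.85 + 5.71 + 2.55 = 10.11 Ω.
R_{R2..R3} = 5.71 + 2.55 = 8.260 Ω.
V = V_supply · R/ΣR = 12.8 × 0.8170 = 10.46 mV.

V ≈ 10.5 mV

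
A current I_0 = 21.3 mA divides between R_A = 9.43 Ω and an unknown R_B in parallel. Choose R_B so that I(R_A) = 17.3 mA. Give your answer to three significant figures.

The fraction through R_A equals R_B/(R_A+R_B).
With f = 0.8122, R_B = R_A · f/(1−f) = 9.43 × 4.325 = 40.78 Ω.

R_B ≈ 40.8 Ω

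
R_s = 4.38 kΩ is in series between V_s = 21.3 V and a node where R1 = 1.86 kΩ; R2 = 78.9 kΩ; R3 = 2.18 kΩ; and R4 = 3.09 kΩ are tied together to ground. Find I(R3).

Parallel bank: R_p = 1/(1/1.86 + 1/78.9 + 1/2.18 + 1/3.09) = 0.7504 kΩ.
V_A by voltage divider: V_A = 21.3 × 0.7504/(4.38 + 0.7504) = 3.115 V.
I(R3) = V_A / R3 = 3.115/2.18 = 1.429 mA.

I ≈ 1.43 mA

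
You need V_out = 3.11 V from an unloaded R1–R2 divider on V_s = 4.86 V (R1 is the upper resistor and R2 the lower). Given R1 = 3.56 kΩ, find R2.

The divider ratio is R2/(R1+R2) = 3.11/4.86 = 0.6399.
R2 = R1 · 0.6399/(1 − 0.6399) = 6.327 kΩ.

R2 ≈ 6.33 kΩ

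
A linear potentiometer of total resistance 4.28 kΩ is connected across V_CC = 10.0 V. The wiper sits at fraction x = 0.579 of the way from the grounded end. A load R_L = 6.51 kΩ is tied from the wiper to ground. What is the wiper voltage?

Split the track: R_lower = x·R_p = 2.478 kΩ, R_upper = (1−x)·R_p = 1.802 kΩ.
R_L loads the lower segment: effective lower R = 1.795 kΩ.
Loaded-divider output: V_out = 10.0 × 0.4990 = 4.990 V.

V_out ≈ 4.99 V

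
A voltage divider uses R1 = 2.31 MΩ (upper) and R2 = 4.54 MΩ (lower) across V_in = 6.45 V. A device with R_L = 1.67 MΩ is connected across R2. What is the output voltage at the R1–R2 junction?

First combine the lower leg with the load: R2 ‖ R_L = 1.221 MΩ.
Now apply the divider: V_out = 6.45 × 0.3458 = 2.230 V.

V_out ≈ 2.23 V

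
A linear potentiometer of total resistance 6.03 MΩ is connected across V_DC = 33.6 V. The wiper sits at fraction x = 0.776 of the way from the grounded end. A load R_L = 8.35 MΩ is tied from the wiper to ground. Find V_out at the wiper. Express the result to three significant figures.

Lower segment x·R_p = 4.679 MΩ; upper segment (1−x)·R_p = 1.351 MΩ.
Lower segment in parallel with the load: 4.679 ‖ 8.35 = 2.999 MΩ.
Then V_out = V_DC · 2.999/(1.351 + 2.999) = 23.17 V.

V_out ≈ 23.2 V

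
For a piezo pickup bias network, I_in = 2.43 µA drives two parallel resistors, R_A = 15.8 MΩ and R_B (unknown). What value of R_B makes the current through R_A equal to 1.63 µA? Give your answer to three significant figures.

Two-branch current divider: I_A = I_in · R_B/(R_A + R_B).
1.63/2.43 = R_B/(R_A + R_B) → R_B = R_A · (0.6708)/(1 − 0.6708) = 15.8 × 2.037 = 32.19 MΩ.

R_B ≈ 32.2 MΩ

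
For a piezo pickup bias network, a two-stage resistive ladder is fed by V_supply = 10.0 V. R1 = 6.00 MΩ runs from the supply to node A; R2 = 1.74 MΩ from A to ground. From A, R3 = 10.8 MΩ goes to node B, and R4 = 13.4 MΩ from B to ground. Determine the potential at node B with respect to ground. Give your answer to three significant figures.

Looking into the second stage from A: R3 + R4 = 24.20 MΩ appears in parallel with R2.
R2 ‖ (R3+R4) = 1.623 MΩ.
First divider: V_A = V_supply · 1.623/(6.00 + 1.623) = 2.129 V.
V_B = V_A × 0.5537 = 1.179 V.

V_B ≈ 1.18 V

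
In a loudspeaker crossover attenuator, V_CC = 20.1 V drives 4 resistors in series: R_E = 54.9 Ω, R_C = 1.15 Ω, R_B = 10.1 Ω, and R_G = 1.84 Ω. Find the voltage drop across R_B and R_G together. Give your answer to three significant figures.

V ≈ 3.53 V

Total series resistance ΣR = 54.9 + 1.15 + 10.1 + 1.84 = 67.99 Ω.
R_{R_B..R_G} = 10.1 + 1.84 = 11.94 Ω.
V = V_CC · R/ΣR = 20.1 × 0.1756 = 3.530 V.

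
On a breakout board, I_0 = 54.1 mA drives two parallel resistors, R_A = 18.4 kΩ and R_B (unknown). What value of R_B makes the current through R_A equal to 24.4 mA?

The fraction through R_A equals R_B/(R_A+R_B).
With f = 0.4510, R_B = R_A · f/(1−f) = 18.4 × 0.8215 = 15.12 kΩ.

R_B ≈ 15.1 kΩ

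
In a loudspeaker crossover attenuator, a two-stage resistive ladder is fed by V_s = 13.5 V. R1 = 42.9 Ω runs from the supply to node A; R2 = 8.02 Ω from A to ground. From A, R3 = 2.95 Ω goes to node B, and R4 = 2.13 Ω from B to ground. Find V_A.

Node A sees R2 in parallel with the series input of stage 2, R3 + R4 = 5.080 Ω.
R2 ‖ (R3+R4) = 3.110 Ω.
So V_A = 13.5 × 0.06759 = 0.9125 V.

V_A ≈ 0.913 V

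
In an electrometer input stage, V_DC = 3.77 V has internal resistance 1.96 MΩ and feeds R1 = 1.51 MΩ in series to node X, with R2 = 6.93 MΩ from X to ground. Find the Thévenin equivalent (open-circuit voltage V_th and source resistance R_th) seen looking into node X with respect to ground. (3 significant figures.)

R1' = 1.96 + 1.51 = 3.470 MΩ (source resistance + R1).
Open-circuit (no load on X): V_th = V_DC · R2/(R1' + R2) = 3.77 × 6.93/(3.470 + 6.93) = 2.512 V.
With V_DC suppressed (replaced by a short), R_th = R1' ‖ R2 = (3.470 × 6.93)/(3.470 + 6.93) = 2.312 MΩ.

V_th ≈ 2.51 V, R_th ≈ 2.31 MΩ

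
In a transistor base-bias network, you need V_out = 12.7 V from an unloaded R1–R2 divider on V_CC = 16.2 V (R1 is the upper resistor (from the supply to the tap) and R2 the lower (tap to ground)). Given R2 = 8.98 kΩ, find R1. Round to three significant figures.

R1 ≈ 2.47 kΩ

Required fraction k = V_out/V_CC = 0.7840.
So R1 = R2 · (V_CC/V_out − 1) = 8.98 × (16.2/12.7 − 1) = 8.98 × 0.2756 = 2.475 kΩ.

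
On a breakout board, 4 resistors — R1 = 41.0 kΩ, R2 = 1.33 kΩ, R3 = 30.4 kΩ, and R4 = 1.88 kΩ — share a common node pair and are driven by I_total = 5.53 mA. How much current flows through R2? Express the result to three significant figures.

I ≈ 3.10 mA

Conductances: ΣG = 1/41.0 + 1/1.33 + 1/30.4 + 1/1.88 = 1.341 (1/kΩ).
Current divider: I(R2) = I_total · G_k/ΣG = 5.53 × (0.7519/1.341) = 5.53 × 0.5607 = 3.100 mA.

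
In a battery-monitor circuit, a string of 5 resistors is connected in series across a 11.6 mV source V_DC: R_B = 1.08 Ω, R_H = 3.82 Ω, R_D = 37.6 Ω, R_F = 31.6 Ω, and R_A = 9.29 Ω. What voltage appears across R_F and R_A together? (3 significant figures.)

V ≈ 5.69 mV

ΣR = 1.08 + 3.82 + 37.6 + 31.6 + 9.29 = 83.39 Ω.
R_{R_F..R_A} = 31.6 + 9.29 = 40.89 Ω.
By the voltage-divider rule, V = 11.6 × 40.89/83.39 = 5.688 mV.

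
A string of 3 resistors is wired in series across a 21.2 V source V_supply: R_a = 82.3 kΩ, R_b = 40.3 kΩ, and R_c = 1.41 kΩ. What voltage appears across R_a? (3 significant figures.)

V ≈ 14.1 V

Total series resistance ΣR = 82.3 + 40.3 + 1.41 = 124.0 kΩ.
V = V_supply · R/ΣR = 21.2 × 0.6637 = 14.07 V.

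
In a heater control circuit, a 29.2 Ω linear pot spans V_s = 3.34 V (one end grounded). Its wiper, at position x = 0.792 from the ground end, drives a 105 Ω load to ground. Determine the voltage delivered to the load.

V_out ≈ 2.53 V

The pot divides into 6.074 Ω above the wiper and 23.13 Ω below.
(x·R_p) ‖ R_L = 18.95 Ω.
V_out = 3.34 × 18.95/(6.074 + 18.95) = 2.529 V.
(Unloaded: V_out = x·V_s = 2.65 V.)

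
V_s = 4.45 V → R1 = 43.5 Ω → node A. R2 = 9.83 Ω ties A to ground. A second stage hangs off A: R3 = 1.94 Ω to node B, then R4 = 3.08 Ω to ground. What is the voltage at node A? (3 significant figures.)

Looking into the second stage from A: R3 + R4 = 5.020 Ω appears in parallel with R2.
Effective lower resistance at A: R2 ‖ 5.020 = 3.323 Ω.
First divider: V_A = V_s · 3.323/(43.5 + 3.323) = 0.3158 V.

V_A ≈ 0.316 V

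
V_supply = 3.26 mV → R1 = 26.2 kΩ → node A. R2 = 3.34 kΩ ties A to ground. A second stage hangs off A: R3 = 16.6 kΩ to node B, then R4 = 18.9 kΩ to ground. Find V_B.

Looking into the second stage from A: R3 + R4 = 35.50 kΩ appears in parallel with R2.
R2 ‖ (R3+R4) = 3.053 kΩ.
First divider: V_A = V_supply · 3.053/(26.2 + 3.053) = 0.3402 mV.
Then the unloaded second divider: V_B = V_A × R4/(R3+R4) = 0.3402 × 0.5324 = 0.1811 mV.

V_B ≈ 0.181 mV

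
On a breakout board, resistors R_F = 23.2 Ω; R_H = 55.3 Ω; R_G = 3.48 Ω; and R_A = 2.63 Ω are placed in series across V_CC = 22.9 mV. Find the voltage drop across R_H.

V ≈ 15.0 mV

ΣR = 23.2 + 55.3 + 3.48 + 2.63 = 84.61 Ω.
Voltage divider: V = V_CC · (55.30 / 84.61) = 22.9 × 0.6536 = 14.97 mV.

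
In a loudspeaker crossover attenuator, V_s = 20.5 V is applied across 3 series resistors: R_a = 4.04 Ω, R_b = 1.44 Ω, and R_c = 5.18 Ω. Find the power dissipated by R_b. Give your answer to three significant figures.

ΣR = 10.66 Ω → I = 20.5/10.66 = 1.923 A.
P(R_b) = I²·R_b = (1.923)² × 1.44 = 5.325 W.

P ≈ 5.33 W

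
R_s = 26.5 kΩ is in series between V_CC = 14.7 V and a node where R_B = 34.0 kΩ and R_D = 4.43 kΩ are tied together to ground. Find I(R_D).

Parallel bank: R_p = 1/(1/34.0 + 1/4.43) = 3.919 kΩ.
V_A = 14.7 × 3.919/30.42 = 1.894 V.
Branch current I = V_A/R_D = 1.894/4.43 = 0.4275 mA.

I ≈ 0.428 mA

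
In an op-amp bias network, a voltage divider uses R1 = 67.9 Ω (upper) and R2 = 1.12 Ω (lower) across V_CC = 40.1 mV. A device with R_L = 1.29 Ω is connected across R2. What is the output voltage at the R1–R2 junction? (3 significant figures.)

The load sits in parallel with R2, giving an effective lower resistance R2' = R2·R_L/(R2+R_L) = 0.5995 Ω.
Now apply the divider: V_out = 40.1 × 0.008752 = 0.3510 mV.

V_out ≈ 0.351 mV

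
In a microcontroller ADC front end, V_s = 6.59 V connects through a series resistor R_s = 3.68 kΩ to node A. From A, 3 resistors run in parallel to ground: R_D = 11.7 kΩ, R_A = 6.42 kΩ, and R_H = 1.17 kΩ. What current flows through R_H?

Equivalent of the parallel group: R_p = 0.9125 kΩ.
V_A = 6.59 × 0.9125/4.592 = 1.309 V.
I(R_H) = V_A / R_H = 1.309/1.17 = 1.119 mA.
(Check via current divider: I_total = 1.435 mA; share G_k/ΣG = 0.7799 → same result.)

I ≈ 1.12 mA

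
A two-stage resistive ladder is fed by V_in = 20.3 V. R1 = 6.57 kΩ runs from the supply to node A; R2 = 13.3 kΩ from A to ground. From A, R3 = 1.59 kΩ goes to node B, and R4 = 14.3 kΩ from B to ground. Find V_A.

The second stage (R3 + R4 = 15.89 kΩ) loads node A in parallel with R2.
R2 ‖ (R3+R4) = 7.240 kΩ.
So V_A = 20.3 × 0.5243 = 10.64 V.

V_A ≈ 10.6 V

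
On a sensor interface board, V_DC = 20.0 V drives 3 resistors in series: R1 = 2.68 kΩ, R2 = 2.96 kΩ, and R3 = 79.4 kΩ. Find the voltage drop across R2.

Total series resistance ΣR = 2.68 + 2.96 + 79.4 = 85.04 kΩ.
Voltage divider: V = V_DC · (2.960 / 85.04) = 20.0 × 0.03481 = 0.6961 V.

V ≈ 0.696 V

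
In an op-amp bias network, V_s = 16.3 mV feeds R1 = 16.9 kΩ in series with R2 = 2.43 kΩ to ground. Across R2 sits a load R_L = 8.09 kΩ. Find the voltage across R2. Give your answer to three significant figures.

First combine the lower leg with the load: R2 ‖ R_L = 1.869 kΩ.
Voltage divider with the loaded lower leg: V_out = 16.3 × 1.869/(16.9 + 1.869) = 16.3 × 0.09956 = 1.623 mV.

V_out ≈ 1.62 mV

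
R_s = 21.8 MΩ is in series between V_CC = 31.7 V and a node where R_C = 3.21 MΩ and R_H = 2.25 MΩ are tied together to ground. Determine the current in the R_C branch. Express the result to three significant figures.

Equivalent of the parallel group: R_p = 1.323 MΩ.
V_A by voltage divider: V_A = 31.7 × 1.323/(21.8 + 1.323) = 1.813 V.
I(R_C) = V_A / R_C = 1.813/3.21 = 0.5649 µA.

I ≈ 0.565 µA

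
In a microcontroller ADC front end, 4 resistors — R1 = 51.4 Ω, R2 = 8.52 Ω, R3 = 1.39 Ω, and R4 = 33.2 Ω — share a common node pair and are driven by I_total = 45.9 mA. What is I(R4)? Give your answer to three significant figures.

Total conductance ΣG = 1/51.4 + 1/8.52 + 1/1.39 + 1/33.2 = 0.8864 (units of 1/Ω).
Current divider: I(R4) = I_total · G_k/ΣG = 45.9 × (0.03012/0.8864) = 45.9 × 0.03398 = 1.560 mA.

I ≈ 1.56 mA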